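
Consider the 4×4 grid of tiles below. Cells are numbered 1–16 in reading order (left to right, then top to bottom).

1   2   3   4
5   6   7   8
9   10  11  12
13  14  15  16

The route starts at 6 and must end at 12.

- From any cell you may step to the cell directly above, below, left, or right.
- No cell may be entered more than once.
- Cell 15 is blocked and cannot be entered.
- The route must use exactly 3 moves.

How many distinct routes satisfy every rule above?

3

Need simple routes of exactly 3 moves from 6 to 12 (Manhattan distance 3, so 0 moves are spent on a detour and 0 undoing it).
Enumerating: 6 10 11 12 | 6 7 11 12 | 6 7 8 12.
That gives 3 routes.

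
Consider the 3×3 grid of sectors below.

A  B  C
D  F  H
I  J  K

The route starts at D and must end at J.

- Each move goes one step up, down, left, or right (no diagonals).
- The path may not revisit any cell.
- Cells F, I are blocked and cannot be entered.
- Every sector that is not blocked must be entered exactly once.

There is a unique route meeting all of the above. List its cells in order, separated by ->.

D -> A -> B -> C -> H -> K -> J

Need to visit all 7 open cells exactly once, starting at D and ending at J.
Route from D: up 1 to A, right 2 to C, down 2 to K, left 1 to J — 6 moves in all.
Check: all 7 open cells covered.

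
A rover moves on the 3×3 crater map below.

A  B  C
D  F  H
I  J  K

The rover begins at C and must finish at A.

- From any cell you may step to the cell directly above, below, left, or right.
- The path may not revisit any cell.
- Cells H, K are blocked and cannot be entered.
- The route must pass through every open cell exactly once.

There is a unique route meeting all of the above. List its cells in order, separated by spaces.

Need to visit all 7 open cells exactly once, starting at C and ending at A.
Route from C: left to B, 2× down (reaching J), left to I, 2× up (reaching A) — 6 moves in all.
Check: all 7 open cells covered.

C B F J I D A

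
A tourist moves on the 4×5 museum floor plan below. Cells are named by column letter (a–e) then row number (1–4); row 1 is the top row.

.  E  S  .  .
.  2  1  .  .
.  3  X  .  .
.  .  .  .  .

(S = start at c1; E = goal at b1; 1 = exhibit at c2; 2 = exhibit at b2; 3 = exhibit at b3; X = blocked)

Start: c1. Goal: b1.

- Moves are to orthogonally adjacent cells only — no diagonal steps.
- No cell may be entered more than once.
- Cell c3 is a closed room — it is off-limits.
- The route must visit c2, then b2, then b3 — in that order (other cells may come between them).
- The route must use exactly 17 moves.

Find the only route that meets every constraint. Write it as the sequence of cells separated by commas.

c1, d1, e1, e2, e3, e4, d4, d3, d2, c2, b2, b3, b4, a4, a3, a2, a1, b1

The waypoints must appear in the order c2, b2, b3, with no cell reused.
Route from c1: right 2 to e1, down 3 to e4, left 1 to d4, up 2 to d2, left 2 to b2, down 2 to b4, left 1 to a4, up 3 to a1, right 1 to b1 — 17 moves in all.
Check: order respected (1 at step 9, 2 at step 10, 3 at step 11); 17 moves as required.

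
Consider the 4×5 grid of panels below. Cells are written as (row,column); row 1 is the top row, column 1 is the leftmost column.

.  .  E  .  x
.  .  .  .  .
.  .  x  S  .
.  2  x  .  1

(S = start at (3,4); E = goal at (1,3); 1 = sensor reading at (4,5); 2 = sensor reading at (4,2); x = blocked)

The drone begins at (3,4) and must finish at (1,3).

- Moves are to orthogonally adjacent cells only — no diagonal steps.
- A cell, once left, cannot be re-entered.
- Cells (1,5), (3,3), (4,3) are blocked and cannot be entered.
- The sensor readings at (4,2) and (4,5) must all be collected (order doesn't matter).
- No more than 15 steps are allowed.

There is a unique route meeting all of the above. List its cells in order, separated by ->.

The budget equals the shortest possible length, so every move has to be on a shortest route through the required cells.
Route from (3,4): down to (4,4), right to (4,5), 2× up (reaching (2,5)), 3× left (reaching (2,2)), 2× down (reaching (4,2)), left to (4,1), 3× up (reaching (1,1)), 2× right (reaching (1,3)) — 15 moves in all.
Check: all required cells visited; 15 ≤ 15 moves.

(3,4) -> (4,4) -> (4,5) -> (3,5) -> (2,5) -> (2,4) -> (2,3) -> (2,2) -> (3,2) -> (4,2) -> (4,1) -> (3,1) -> (2,1) -> (1,1) -> (1,2) -> (1,3)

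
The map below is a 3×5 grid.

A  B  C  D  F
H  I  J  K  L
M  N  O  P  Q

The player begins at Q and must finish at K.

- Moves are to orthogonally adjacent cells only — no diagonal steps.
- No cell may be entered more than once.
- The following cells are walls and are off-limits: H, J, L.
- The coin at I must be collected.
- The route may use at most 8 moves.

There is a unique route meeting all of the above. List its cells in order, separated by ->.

Q -> P -> O -> N -> I -> B -> C -> D -> K

Any route must reach I and still end at K within 8 moves, so the order of the required stops is forced.
Route from Q: 3× left (reaching N), 2× up (reaching B), 2× right (reaching D), down to K — 8 moves in all.
Check: all required cells visited; 8 ≤ 8 moves.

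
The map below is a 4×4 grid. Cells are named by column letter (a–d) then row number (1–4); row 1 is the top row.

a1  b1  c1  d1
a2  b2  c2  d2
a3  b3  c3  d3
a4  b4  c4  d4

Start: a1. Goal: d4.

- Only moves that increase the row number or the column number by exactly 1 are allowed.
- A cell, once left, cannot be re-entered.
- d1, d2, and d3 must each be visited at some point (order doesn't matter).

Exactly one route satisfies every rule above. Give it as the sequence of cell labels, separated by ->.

a1 -> b1 -> c1 -> d1 -> d2 -> d3 -> d4

Moves only go right or down, so the column and row indices never decrease.
Route from a1: right 3 to d1, down 3 to d4 — 6 moves in all.
Check: all required cells visited.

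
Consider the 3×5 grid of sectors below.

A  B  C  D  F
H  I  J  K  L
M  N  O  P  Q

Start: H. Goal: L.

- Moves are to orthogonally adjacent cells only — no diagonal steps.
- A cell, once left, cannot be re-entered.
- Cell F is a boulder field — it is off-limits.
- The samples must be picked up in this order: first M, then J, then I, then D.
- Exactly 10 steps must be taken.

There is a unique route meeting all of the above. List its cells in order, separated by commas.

H, M, N, O, J, I, B, C, D, K, L

The waypoints must appear in the order M, J, I, D, with no cell reused.
Route from H: down to M, 2× right (reaching O), up to J, left to I, up to B, 2× right (reaching D), down to K, right to L — 10 moves in all.
Check: order respected (M at step 1, J at step 4, I at step 5, D at step 8); 10 moves as required.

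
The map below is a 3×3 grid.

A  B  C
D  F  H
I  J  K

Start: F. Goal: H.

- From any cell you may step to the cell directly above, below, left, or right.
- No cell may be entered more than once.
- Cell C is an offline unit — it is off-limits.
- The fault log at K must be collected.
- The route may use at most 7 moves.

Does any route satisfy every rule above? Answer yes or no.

One route that works: F → J → K → H.

yes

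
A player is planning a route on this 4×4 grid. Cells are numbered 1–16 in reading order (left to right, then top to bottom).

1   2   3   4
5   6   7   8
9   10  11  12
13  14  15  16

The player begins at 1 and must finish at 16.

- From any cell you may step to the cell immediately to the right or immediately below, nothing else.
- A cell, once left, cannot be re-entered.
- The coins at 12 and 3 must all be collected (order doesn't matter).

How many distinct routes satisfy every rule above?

A right/down-only route from 1 to 16 makes exactly 3 down-moves and 3 right-moves in some order.
With no other constraints that would be C(6,3) = 20 routes.
A monotone route can only reach the required cells in the order 3, 12, so split there and multiply the segment counts: 1→3: 1; 3→12: 3; 12→16: 1; product = 3.
That gives 3 routes.

3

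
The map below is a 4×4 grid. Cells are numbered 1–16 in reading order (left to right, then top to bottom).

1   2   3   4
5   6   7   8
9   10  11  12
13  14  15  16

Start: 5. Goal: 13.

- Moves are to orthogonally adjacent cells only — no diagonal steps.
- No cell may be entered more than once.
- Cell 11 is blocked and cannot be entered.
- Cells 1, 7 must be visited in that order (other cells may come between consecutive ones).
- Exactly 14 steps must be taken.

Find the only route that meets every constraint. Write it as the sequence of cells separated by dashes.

The waypoints must appear in the order 1, 7, with no cell reused.
Route from 5: up to 1, right to 2, down to 6, right to 7, up to 3, right to 4, 3× down (reaching 16), 2× left (reaching 14), up to 10, left to 9, down to 13 — 14 moves in all.
Check: order respected (1 at step 1, 7 at step 4); 14 moves as required.

5 - 1 - 2 - 6 - 7 - 3 - 4 - 8 - 12 - 16 - 15 - 14 - 10 - 9 - 13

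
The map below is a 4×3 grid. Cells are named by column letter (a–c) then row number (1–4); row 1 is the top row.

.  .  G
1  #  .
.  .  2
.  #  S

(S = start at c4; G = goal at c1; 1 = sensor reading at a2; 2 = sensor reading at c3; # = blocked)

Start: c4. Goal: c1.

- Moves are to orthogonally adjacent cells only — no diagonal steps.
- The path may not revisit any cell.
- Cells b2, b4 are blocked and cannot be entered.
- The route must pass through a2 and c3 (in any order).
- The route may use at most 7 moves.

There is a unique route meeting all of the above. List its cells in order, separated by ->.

c4 -> c3 -> b3 -> a3 -> a2 -> a1 -> b1 -> c1

The 7-move cap with required stops at a2, c3 leaves no slack for detours.
Route from c4: up to c3, 2× left (reaching a3), 2× up (reaching a1), 2× right (reaching c1) — 7 moves in all.
Check: all required cells visited; 7 ≤ 7 moves.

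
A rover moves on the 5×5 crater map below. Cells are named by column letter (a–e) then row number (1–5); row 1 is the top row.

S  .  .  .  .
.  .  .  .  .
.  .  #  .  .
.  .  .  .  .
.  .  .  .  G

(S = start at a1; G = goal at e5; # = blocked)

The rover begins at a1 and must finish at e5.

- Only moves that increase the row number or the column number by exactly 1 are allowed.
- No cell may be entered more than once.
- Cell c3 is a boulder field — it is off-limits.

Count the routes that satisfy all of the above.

34

A right/down-only route from a1 to e5 makes exactly 4 down-moves and 4 right-moves in some order.
With no other constraints that would be C(8,4) = 70 routes.
Subtract routes through each blocked cell (inclusion–exclusion for overlaps): − through c3: 36 → 34.
That gives 34 routes.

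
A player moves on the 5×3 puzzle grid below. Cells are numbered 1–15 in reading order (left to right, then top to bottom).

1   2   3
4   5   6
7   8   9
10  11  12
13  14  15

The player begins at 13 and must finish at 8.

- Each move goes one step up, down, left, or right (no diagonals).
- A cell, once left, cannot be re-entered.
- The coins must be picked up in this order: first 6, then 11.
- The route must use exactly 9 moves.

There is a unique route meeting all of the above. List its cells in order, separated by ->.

The waypoints must appear in the order 6, 11, with no cell reused.
Route from 13: 3× up (reaching 4), 2× right (reaching 6), 2× down (reaching 12), left to 11, up to 8 — 9 moves in all.
Check: order respected (6 at step 5, 11 at step 8); 9 moves as required.

13 -> 10 -> 7 -> 4 -> 5 -> 6 -> 9 -> 12 -> 11 -> 8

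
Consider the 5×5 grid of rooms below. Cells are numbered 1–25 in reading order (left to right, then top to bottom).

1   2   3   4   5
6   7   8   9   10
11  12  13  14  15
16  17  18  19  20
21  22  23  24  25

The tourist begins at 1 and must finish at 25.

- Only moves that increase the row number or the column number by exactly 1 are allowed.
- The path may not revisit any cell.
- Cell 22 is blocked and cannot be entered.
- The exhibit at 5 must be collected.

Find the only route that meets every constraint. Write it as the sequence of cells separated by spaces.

Moves only go right or down, so the column and row indices never decrease.
Route from 1: 4× right (reaching 5), 4× down (reaching 25) — 8 moves in all.
Check: all required cells visited.

1 2 3 4 5 10 15 20 25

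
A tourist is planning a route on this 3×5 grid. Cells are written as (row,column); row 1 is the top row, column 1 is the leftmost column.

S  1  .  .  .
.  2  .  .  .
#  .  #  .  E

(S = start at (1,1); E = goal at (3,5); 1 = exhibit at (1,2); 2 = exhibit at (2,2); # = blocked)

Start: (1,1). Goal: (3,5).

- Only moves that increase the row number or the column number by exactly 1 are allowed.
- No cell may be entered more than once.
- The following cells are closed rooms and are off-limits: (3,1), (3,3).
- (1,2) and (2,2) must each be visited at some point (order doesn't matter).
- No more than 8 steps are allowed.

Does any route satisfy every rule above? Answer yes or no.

yes

One route that works: (1,1) → (1,2) → (2,2) → (2,3) → (2,4) → (3,4) → (3,5).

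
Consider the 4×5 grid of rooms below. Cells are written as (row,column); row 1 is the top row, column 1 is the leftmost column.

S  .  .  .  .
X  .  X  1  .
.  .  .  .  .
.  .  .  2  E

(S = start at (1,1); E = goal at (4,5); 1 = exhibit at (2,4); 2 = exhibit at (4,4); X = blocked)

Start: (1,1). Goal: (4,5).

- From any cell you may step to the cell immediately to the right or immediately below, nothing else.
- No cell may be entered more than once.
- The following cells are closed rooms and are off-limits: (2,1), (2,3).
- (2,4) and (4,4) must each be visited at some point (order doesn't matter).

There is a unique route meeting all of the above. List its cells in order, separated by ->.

Moves only go right or down, so the column and row indices never decrease.
Route from (1,1): right 3 to (1,4), down 3 to (4,4), right 1 to (4,5) — 7 moves in all.
Check: all required cells visited.

(1,1) -> (1,2) -> (1,3) -> (1,4) -> (2,4) -> (3,4) -> (4,4) -> (4,5)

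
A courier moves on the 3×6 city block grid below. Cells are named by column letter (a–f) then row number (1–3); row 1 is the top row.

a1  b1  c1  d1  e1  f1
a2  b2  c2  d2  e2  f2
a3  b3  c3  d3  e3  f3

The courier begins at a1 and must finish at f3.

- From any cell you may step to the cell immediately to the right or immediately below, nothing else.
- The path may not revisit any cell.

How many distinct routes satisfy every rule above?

21

A right/down-only route from a1 to f3 makes exactly 2 down-moves and 5 right-moves in some order.
With no other constraints that would be C(7,2) = 21 routes.
That gives 21 routes.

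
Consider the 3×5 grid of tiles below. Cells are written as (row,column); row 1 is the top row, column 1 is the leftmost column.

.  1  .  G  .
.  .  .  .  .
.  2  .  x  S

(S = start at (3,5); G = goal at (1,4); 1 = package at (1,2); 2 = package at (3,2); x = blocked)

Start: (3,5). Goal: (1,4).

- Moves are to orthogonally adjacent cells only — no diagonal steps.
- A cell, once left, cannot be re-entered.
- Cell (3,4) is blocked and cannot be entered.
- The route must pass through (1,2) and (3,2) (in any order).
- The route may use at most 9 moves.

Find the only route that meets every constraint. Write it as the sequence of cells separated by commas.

The budget equals the shortest possible length, so every move has to be on a shortest route through the required cells.
Route from (3,5): up 1 to (2,5), left 2 to (2,3), down 1 to (3,3), left 1 to (3,2), up 2 to (1,2), right 2 to (1,4) — 9 moves in all.
Check: all required cells visited; 9 ≤ 9 moves.

(3,5), (2,5), (2,4), (2,3), (3,3), (3,2), (2,2), (1,2), (1,3), (1,4)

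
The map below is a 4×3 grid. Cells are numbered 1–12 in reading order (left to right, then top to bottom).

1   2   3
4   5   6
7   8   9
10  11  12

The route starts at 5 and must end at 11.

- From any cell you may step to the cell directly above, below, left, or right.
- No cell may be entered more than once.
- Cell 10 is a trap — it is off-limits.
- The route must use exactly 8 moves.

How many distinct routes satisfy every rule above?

4

Need simple routes of exactly 8 moves from 5 to 11 (Manhattan distance 2, so 3 moves are spent on a detour and 3 undoing it).
Enumerating: 5 2 1 4 7 8 9 12 11 | 5 4 1 2 3 6 9 12 11 | 5 4 1 2 3 6 9 8 11 | 5 6 3 2 1 4 7 8 11.
That gives 4 routes.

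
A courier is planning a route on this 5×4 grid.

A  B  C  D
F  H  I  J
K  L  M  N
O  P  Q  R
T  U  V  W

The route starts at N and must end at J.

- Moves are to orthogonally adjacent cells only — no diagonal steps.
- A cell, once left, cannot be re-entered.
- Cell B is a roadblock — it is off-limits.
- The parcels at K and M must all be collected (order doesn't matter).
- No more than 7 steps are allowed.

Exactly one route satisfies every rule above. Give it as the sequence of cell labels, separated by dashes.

The budget equals the shortest possible length, so every move has to be on a shortest route through the required cells.
Route from N: 3× left (reaching K), up to F, 3× right (reaching J) — 7 moves in all.
Check: all required cells visited; 7 ≤ 7 moves.

N - M - L - K - F - H - I - J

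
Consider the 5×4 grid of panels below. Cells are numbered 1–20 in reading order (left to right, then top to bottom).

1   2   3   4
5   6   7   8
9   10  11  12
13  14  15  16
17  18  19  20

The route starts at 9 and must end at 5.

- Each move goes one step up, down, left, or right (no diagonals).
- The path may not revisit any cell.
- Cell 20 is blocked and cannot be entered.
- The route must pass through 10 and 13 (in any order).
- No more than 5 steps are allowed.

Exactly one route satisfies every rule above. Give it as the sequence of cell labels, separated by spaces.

9 13 14 10 6 5

The budget equals the shortest possible length, so every move has to be on a shortest route through the required cells.
Route from 9: down 1 to 13, right 1 to 14, up 2 to 6, left 1 to 5 — 5 moves in all.
Check: all required cells visited; 5 ≤ 5 moves.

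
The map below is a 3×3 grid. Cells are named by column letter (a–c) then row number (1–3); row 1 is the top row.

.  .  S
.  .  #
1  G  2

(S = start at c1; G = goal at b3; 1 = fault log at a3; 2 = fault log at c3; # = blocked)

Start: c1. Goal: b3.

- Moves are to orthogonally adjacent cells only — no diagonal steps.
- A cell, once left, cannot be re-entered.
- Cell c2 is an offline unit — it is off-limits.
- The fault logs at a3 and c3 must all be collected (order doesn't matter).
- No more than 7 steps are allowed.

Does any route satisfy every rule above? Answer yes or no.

c3 must be visited but has only one open neighbour (b3), and it is neither the start nor the goal — the route would have to enter and leave through b3, re-entering it.

no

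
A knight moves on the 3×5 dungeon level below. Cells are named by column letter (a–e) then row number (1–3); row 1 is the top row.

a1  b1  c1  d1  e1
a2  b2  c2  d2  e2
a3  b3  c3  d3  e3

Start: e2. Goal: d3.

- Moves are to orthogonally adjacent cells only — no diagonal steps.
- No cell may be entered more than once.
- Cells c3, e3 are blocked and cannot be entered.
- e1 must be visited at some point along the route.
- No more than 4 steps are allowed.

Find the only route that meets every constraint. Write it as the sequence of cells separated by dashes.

e2 - e1 - d1 - d2 - d3

The budget equals the shortest possible length, so every move has to be on a shortest route through the required cells.
Route from e2: up to e1, left to d1, 2× down (reaching d3) — 4 moves in all.
Check: all required cells visited; 4 ≤ 4 moves.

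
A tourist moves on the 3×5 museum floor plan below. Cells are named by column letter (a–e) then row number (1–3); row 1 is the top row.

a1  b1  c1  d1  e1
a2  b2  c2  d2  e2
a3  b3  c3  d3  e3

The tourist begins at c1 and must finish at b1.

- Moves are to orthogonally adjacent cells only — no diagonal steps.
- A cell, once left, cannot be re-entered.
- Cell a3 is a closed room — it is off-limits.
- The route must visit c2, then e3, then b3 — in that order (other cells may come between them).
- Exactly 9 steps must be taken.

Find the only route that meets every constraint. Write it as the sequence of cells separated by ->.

The waypoints must appear in the order c2, e3, b3, with no cell reused.
Route from c1: down 1 to c2, right 2 to e2, down 1 to e3, left 3 to b3, up 2 to b1 — 9 moves in all.
Check: order respected (c2 at step 1, e3 at step 4, b3 at step 7); 9 moves as required.

c1 -> c2 -> d2 -> e2 -> e3 -> d3 -> c3 -> b3 -> b2 -> b1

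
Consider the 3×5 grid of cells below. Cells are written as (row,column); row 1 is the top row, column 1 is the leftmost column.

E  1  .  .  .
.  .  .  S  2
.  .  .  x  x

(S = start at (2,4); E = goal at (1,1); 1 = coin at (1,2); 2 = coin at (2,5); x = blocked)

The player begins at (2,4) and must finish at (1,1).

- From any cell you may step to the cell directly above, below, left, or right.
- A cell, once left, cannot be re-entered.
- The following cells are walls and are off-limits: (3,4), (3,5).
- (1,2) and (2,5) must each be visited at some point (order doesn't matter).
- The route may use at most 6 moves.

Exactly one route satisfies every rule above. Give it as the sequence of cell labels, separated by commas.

The 6-move cap with required stops at (1,2), (2,5) leaves no slack for detours.
Route from (2,4): right 1 to (2,5), up 1 to (1,5), left 4 to (1,1) — 6 moves in all.
Check: all required cells visited; 6 ≤ 6 moves.

(2,4), (2,5), (1,5), (1,4), (1,3), (1,2), (1,1)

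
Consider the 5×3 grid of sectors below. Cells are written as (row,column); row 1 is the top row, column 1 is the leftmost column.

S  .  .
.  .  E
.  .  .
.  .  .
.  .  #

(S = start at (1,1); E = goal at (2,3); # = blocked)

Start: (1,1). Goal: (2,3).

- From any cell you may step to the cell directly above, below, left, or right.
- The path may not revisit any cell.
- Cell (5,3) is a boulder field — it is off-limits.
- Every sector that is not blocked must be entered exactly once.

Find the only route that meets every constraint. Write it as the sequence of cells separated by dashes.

Need to visit all 14 open cells exactly once, starting at (1,1) and ending at (2,3).
Route from (1,1): 4× down (reaching (5,1)), right to (5,2), up to (4,2), right to (4,3), up to (3,3), left to (3,2), 2× up (reaching (1,2)), right to (1,3), down to (2,3) — 13 moves in all.
Check: all 14 open cells covered.

(1,1) - (2,1) - (3,1) - (4,1) - (5,1) - (5,2) - (4,2) - (4,3) - (3,3) - (3,2) - (2,2) - (1,2) - (1,3) - (2,3)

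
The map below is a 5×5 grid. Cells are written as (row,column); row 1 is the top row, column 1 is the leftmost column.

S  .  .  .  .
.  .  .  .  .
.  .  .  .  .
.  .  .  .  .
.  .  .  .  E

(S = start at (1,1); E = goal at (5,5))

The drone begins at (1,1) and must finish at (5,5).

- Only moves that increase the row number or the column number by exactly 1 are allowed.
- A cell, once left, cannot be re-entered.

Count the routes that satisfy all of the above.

70

A right/down-only route from (1,1) to (5,5) makes exactly 4 down-moves and 4 right-moves in some order.
With no other constraints that would be C(8,4) = 70 routes.
That gives 70 routes.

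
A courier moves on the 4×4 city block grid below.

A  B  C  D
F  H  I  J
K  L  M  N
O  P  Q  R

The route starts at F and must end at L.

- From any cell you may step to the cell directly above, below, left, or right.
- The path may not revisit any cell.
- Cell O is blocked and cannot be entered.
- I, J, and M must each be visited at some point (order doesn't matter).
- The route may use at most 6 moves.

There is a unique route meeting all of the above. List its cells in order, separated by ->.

F -> H -> I -> J -> N -> M -> L

The budget equals the shortest possible length, so every move has to be on a shortest route through the required cells.
Route from F: right 3 to J, down 1 to N, left 2 to L — 6 moves in all.
Check: all required cells visited; 6 ≤ 6 moves.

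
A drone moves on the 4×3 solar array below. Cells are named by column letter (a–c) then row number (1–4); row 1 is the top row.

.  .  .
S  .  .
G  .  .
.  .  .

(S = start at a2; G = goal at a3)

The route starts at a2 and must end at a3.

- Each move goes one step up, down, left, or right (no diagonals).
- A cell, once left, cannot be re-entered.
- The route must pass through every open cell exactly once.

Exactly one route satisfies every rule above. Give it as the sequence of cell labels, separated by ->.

a2 -> a1 -> b1 -> c1 -> c2 -> b2 -> b3 -> c3 -> c4 -> b4 -> a4 -> a3

Need to visit all 12 open cells exactly once, starting at a2 and ending at a3.
Cell a4 has only two open neighbours (a3 and b4), so the path must pass straight through it: one of those is the cell it's entered from and the other is where it exits.
Route from a2: up to a1, 2× right (reaching c1), down to c2, left to b2, down to b3, right to c3, down to c4, 2× left (reaching a4), up to a3 — 11 moves in all.
Check: all 12 open cells covered.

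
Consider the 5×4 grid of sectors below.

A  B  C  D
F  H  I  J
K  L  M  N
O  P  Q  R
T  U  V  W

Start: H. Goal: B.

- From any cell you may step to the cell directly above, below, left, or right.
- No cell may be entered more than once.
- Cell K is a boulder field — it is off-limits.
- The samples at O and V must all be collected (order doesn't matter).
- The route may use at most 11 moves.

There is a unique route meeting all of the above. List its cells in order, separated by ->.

H -> L -> P -> O -> T -> U -> V -> Q -> M -> I -> C -> B

The budget equals the shortest possible length, so every move has to be on a shortest route through the required cells.
Route from H: down 2 to P, left 1 to O, down 1 to T, right 2 to V, up 4 to C, left 1 to B — 11 moves in all.
Check: all required cells visited; 11 ≤ 11 moves.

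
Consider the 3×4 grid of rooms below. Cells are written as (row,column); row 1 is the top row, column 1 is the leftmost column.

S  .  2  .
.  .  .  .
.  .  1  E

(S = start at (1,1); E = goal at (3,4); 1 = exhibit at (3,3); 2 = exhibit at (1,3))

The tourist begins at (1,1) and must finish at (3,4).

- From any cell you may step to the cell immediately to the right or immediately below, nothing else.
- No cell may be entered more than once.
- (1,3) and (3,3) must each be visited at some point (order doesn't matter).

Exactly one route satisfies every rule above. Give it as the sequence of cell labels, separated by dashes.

(1,1) - (1,2) - (1,3) - (2,3) - (3,3) - (3,4)

Moves only go right or down, so the column and row indices never decrease.
Route from (1,1): right 2 to (1,3), down 2 to (3,3), right 1 to (3,4) — 5 moves in all.
Check: all required cells visited.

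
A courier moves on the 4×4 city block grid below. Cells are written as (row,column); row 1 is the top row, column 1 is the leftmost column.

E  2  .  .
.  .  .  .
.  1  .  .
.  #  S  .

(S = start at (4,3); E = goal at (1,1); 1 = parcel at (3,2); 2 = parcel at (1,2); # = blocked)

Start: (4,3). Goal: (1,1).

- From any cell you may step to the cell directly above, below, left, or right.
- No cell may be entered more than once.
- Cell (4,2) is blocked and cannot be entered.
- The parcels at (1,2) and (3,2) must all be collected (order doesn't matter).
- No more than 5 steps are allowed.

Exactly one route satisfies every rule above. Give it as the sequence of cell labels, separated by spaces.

Any route must reach (1,2) and (3,2) and still end at (1,1) within 5 moves, so the order of the required stops is forced.
Route from (4,3): up to (3,3), left to (3,2), 2× up (reaching (1,2)), left to (1,1) — 5 moves in all.
Check: all required cells visited; 5 ≤ 5 moves.

(4,3) (3,3) (3,2) (2,2) (1,2) (1,1)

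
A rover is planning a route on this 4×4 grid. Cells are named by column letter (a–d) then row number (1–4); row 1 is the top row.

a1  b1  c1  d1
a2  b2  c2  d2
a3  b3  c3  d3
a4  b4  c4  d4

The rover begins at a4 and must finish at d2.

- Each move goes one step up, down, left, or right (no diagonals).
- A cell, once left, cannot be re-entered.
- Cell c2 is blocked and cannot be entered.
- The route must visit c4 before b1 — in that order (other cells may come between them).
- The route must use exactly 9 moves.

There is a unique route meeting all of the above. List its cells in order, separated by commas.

The waypoints must appear in the order c4, b1, with no cell reused.
Route from a4: right 2 to c4, up 1 to c3, left 1 to b3, up 2 to b1, right 2 to d1, down 1 to d2 — 9 moves in all.
Check: order respected (c4 at step 2, b1 at step 6); 9 moves as required.

a4, b4, c4, c3, b3, b2, b1, c1, d1, d2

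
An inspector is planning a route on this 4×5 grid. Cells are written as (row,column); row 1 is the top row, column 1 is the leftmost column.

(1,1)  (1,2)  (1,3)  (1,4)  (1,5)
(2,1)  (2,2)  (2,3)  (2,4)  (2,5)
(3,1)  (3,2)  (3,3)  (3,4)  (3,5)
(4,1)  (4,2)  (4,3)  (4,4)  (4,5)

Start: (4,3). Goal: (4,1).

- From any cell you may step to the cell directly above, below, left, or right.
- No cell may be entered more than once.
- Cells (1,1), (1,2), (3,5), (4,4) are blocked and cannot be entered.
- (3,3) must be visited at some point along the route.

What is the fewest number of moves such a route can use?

Any route passes through (3,3) somewhere between (4,3) and (4,1). Summing Manhattan distances along the two legs ((4,3) → (3,3) → (4,1)) gives a lower bound of 1 + 3 = 4 moves.
A route of 4 moves achieves this: (4,3) → (3,3) → (3,2) → (4,2) → (4,1).
Since 4 matches the lower bound, it is optimal.

4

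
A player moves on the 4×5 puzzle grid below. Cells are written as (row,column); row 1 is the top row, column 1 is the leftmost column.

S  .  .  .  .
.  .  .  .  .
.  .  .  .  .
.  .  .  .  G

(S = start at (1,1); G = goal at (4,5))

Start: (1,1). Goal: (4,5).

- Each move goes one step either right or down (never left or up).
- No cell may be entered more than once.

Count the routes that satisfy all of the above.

A right/down-only route from (1,1) to (4,5) makes exactly 3 down-moves and 4 right-moves in some order.
With no other constraints that would be C(7,3) = 35 routes.
That gives 35 routes.

35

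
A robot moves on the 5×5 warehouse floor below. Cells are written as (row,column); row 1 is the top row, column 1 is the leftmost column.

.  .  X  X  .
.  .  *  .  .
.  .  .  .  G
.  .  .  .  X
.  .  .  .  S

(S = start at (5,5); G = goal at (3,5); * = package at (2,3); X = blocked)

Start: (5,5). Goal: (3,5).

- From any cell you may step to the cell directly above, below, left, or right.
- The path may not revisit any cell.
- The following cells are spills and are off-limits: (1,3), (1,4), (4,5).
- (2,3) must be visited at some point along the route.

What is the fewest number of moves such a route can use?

8

Any route passes through (2,3) somewhere between (5,5) and (3,5). Summing Manhattan distances along the two legs ((5,5) → (2,3) → (3,5)) gives a lower bound of 5 + 3 = 8 moves.
A route of 8 moves achieves this: (5,5) → (5,4) → (4,4) → (3,4) → (3,3) → (2,3) → (2,4) → (2,5) → (3,5).
Since 8 matches the lower bound, it is optimal.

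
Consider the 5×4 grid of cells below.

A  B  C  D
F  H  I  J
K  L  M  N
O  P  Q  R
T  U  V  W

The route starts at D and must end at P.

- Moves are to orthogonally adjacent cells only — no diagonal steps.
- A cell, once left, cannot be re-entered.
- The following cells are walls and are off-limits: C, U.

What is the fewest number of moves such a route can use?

The Manhattan distance from D to P is |1−4| + |4−2| = 5, so at least 5 moves are needed.
A route of 5 moves achieves this: D → J → N → R → Q → P.
Since 5 matches the lower bound, it is optimal.

5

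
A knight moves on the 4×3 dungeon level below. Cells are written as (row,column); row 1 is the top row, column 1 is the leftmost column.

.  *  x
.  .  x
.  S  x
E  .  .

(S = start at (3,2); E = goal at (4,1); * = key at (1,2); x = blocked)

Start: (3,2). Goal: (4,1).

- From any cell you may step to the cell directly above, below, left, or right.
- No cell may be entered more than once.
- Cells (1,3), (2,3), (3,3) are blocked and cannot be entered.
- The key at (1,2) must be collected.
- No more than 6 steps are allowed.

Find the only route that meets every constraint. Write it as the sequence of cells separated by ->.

(3,2) -> (2,2) -> (1,2) -> (1,1) -> (2,1) -> (3,1) -> (4,1)

Any route must reach (1,2) and still end at (4,1) within 6 moves, so the order of the required stops is forced.
Route from (3,2): 2× up (reaching (1,2)), left to (1,1), 3× down (reaching (4,1)) — 6 moves in all.
Check: all required cells visited; 6 ≤ 6 moves.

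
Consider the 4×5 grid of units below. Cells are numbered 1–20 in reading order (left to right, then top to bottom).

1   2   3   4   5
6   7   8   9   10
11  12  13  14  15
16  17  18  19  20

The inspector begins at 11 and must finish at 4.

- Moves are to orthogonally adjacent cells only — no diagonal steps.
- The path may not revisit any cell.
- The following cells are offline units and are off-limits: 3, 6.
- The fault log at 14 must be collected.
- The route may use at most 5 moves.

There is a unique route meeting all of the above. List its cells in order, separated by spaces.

The budget equals the shortest possible length, so every move has to be on a shortest route through the required cells.
Route from 11: 3× right (reaching 14), 2× up (reaching 4) — 5 moves in all.
Check: all required cells visited; 5 ≤ 5 moves.

11 12 13 14 9 4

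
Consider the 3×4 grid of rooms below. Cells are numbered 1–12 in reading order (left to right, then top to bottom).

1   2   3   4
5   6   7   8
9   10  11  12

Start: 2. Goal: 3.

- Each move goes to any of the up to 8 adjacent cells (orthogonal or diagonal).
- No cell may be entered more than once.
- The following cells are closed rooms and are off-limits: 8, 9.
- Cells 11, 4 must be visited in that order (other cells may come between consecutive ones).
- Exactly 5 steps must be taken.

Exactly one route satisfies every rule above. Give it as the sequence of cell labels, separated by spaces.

2 6 11 7 4 3

The waypoints must appear in the order 11, 4, with no cell reused.
Route from 2: down 1 to 6, down-right 1 to 11, up 1 to 7, up-right 1 to 4, left 1 to 3 — 5 moves in all.
Check: order respected (11 at step 2, 4 at step 4); 5 moves as required.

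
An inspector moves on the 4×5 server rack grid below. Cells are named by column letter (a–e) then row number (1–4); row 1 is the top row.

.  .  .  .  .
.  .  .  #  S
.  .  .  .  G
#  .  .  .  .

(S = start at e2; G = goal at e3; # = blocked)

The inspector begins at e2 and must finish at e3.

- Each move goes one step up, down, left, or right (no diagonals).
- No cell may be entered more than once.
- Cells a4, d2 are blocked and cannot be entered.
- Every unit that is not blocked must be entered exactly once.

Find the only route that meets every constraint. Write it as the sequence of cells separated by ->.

Need to visit all 18 open cells exactly once, starting at e2 and ending at e3.
Cell a3 has only two open neighbours (a2 and b3), so the path must pass straight through it: one of those is the cell it's entered from and the other is where it exits.
Route from e2: up to e1, 2× left (reaching c1), down to c2, left to b2, up to b1, left to a1, 2× down (reaching a3), right to b3, down to b4, right to c4, up to c3, right to d3, down to d4, right to e4, up to e3 — 17 moves in all.
Check: all 18 open cells covered.

e2 -> e1 -> d1 -> c1 -> c2 -> b2 -> b1 -> a1 -> a2 -> a3 -> b3 -> b4 -> c4 -> c3 -> d3 -> d4 -> e4 -> e3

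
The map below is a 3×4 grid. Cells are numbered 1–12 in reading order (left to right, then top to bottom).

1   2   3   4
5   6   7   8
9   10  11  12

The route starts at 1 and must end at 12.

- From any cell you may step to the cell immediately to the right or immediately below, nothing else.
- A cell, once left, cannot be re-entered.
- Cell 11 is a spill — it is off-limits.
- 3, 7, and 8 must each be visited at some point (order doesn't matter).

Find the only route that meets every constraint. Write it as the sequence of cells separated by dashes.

Moves only go right or down, so the column and row indices never decrease.
Route from 1: right 2 to 3, down 1 to 7, right 1 to 8, down 1 to 12 — 5 moves in all.
Check: all required cells visited.

1 - 2 - 3 - 7 - 8 - 12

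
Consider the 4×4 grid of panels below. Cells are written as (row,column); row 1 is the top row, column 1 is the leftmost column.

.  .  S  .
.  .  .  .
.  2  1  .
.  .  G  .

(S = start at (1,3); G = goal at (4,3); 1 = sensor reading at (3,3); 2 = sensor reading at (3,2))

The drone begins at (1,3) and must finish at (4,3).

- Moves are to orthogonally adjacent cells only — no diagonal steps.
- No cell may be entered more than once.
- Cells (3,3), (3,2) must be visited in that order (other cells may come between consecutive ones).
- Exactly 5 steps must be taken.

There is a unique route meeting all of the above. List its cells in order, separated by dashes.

(1,3) - (2,3) - (3,3) - (3,2) - (4,2) - (4,3)

The waypoints must appear in the order (3,3), (3,2), with no cell reused.
Route from (1,3): 2× down (reaching (3,3)), left to (3,2), down to (4,2), right to (4,3) — 5 moves in all.
Check: order respected (1 at step 2, 2 at step 3); 5 moves as required.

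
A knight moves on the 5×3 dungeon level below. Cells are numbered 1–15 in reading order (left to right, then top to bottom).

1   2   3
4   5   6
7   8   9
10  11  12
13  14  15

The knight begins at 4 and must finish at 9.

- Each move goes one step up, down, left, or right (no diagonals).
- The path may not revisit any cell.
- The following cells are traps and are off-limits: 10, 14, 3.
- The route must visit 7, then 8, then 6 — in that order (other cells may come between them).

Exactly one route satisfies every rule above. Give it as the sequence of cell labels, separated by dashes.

4 - 7 - 8 - 5 - 6 - 9

The waypoints must appear in the order 7, 8, 6, with no cell reused.
Route from 4: down to 7, right to 8, up to 5, right to 6, down to 9 — 5 moves in all.
Check: order respected (7 at step 1, 8 at step 2, 6 at step 4).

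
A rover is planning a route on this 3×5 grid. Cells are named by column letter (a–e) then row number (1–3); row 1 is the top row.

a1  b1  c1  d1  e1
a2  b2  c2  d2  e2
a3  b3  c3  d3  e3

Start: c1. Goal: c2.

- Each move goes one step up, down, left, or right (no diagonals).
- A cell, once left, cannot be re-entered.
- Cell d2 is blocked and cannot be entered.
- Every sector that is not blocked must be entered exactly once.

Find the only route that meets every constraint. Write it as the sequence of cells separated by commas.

c1, d1, e1, e2, e3, d3, c3, b3, a3, a2, a1, b1, b2, c2

Need to visit all 14 open cells exactly once, starting at c1 and ending at c2.
Cell d3 has only two open neighbours (c3 and e3), so the path must pass straight through it: one of those is the cell it's entered from and the other is where it exits.
Route from c1: 2× right (reaching e1), 2× down (reaching e3), 4× left (reaching a3), 2× up (reaching a1), right to b1, down to b2, right to c2 — 13 moves in all.
Check: all 14 open cells covered.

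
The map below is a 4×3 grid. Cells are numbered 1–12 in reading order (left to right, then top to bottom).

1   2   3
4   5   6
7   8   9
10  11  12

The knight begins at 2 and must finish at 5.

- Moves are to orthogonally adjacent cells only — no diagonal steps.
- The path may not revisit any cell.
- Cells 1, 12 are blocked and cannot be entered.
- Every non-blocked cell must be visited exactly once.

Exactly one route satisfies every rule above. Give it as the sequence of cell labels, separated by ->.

Need to visit all 10 open cells exactly once, starting at 2 and ending at 5.
Cell 10 has only two open neighbours (7 and 11), so the path must pass straight through it: one of those is the cell it's entered from and the other is where it exits.
Route from 2: right 1 to 3, down 2 to 9, left 1 to 8, down 1 to 11, left 1 to 10, up 2 to 4, right 1 to 5 — 9 moves in all.
Check: all 10 open cells covered.

2 -> 3 -> 6 -> 9 -> 8 -> 11 -> 10 -> 7 -> 4 -> 5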